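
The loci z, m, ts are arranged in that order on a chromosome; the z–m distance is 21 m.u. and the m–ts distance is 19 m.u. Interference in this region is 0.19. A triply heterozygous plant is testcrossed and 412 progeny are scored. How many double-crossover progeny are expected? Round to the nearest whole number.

13

Map distances give recombination frequencies of 0.210 and 0.190 for the two intervals.
With interference 0.19 (so coincidence = 0.81), expected double-crossover frequency = 0.210 × 0.190 × 0.81 = 0.03232.
Expected number = 0.03232 × 412 = 13.32 ≈ 13.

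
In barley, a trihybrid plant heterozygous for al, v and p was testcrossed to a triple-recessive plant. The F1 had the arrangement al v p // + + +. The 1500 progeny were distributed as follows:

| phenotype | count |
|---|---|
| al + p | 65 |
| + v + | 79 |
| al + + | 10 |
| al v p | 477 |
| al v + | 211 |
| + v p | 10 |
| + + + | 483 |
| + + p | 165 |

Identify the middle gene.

al

The two rarest classes, + v p and al + +, are the double crossovers. Comparing them with the parentals, only the al allele has switched, so al is the middle locus and the order is v – al – p.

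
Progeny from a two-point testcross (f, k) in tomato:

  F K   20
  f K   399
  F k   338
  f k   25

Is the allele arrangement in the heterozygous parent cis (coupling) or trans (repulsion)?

trans

The two most frequent classes are F k (338) and f K (399); these are the parental (non-recombinant) types.
So the F1 carried F k on one chromosome and f K on the other — the recessive alleles are on opposite chromosomes (trans / repulsion).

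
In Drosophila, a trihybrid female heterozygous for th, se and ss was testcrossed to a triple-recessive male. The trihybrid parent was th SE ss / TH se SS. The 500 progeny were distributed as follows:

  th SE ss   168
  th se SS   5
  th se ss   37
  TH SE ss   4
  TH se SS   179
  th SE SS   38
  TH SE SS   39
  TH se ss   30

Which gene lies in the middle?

The two rarest classes, TH SE ss and th se SS, are the double crossovers. Comparing them with the parentals, only the th allele has switched, so th is the middle locus and the order is se – th – ss.

th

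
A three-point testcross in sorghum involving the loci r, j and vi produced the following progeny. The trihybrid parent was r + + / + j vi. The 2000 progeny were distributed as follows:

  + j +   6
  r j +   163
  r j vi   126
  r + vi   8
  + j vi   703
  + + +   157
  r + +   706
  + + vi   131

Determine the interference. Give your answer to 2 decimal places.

0.69

The two rarest classes, r + vi and + j +, are the double crossovers. Comparing them with the parentals, only the vi allele has switched, so vi is the middle locus and the order is r – vi – j.
r–vi: (283 + 14)/2000 = 0.1485; vi–j: (294 + 14)/2000 = 0.1540.
Expected DCO frequency = 0.1485 × 0.1540 ≈ 0.02287; observed = 14/2000 ≈ 0.00700.
Coefficient of coincidence = 0.00700/0.02287 ≈ 0.31; interference = 1 − 0.31 = 0.69.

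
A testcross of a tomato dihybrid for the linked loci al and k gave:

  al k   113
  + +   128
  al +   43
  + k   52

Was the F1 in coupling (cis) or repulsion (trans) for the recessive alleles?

The two most frequent classes are + + (128) and al k (113); these are the parental (non-recombinant) types.
So the F1 carried + + on one chromosome and al k on the other — the recessive alleles are on the same chromosome (cis / coupling).

cis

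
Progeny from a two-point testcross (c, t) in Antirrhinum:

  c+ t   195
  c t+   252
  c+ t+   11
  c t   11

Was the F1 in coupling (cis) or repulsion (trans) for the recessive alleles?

The two most frequent classes are c+ t (195) and c t+ (252); these are the parental (non-recombinant) types.
So the F1 carried c+ t on one chromosome and c t+ on the other — the recessive alleles are on opposite chromosomes (trans / repulsion).

trans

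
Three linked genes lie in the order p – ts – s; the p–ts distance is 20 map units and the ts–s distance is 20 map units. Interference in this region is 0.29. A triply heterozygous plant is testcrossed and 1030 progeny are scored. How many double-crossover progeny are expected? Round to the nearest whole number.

29

Map distances give recombination frequencies of 0.200 and 0.200 for the two intervals.
With interference 0.29 (so coincidence = 0.71), expected double-crossover frequency = 0.200 × 0.200 × 0.71 = 0.02840.
Expected number = 0.02840 × 1030 = 29.25 ≈ 29.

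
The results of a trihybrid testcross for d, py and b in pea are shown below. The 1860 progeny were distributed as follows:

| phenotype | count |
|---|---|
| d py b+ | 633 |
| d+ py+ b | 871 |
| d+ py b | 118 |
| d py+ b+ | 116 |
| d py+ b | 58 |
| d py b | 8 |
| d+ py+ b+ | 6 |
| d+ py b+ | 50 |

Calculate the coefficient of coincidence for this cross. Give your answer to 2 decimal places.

The two most frequent reciprocal classes, d py b+ and d+ py+ b, are the parental types, so the F1 was d py b+ / d+ py+ b.
The two rarest classes, d py b and d+ py+ b+, are the double crossovers. Comparing them with the parentals, only the b allele has switched, so b is the middle locus and the order is d – b – py.
d–b: (108 + 14)/1860 = 0.0656; b–py: (234 + 14)/1860 = 0.1333.
Expected DCO frequency = 0.0656 × 0.1333 ≈ 0.00874; observed = 14/1860 ≈ 0.00753.
Coefficient of coincidence = 0.00753/0.00874 ≈ 0.86.

0.86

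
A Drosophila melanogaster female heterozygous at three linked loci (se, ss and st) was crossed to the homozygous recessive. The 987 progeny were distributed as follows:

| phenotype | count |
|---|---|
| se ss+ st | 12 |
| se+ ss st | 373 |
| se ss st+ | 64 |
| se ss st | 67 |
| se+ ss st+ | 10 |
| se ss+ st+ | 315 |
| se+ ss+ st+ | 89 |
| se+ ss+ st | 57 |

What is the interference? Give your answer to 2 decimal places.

The two most frequent reciprocal classes, se+ ss st and se ss+ st+, are the parental types, so the F1 was se+ ss st / se ss+ st+.
The two rarest classes, se+ ss st+ and se ss+ st, are the double crossovers. Comparing them with the parentals, only the st allele has switched, so st is the middle locus and the order is ss – st – se.
ss–st: (121 + 22)/987 = 0.1449; st–se: (156 + 22)/987 = 0.1803.
Expected DCO frequency = 0.1449 × 0.1803 ≈ 0.02613; observed = 22/987 ≈ 0.02229.
Coefficient of coincidence = 0.02229/0.02613 ≈ 0.85; interference = 1 − 0.85 = 0.15.

0.15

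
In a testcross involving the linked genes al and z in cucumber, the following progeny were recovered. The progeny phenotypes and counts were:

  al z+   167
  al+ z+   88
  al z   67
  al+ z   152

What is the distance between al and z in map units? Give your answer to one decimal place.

The two most frequent classes, al+ z (152) and al z+ (167), are the parental types, so the F1 was al+ z / al z+.
The recombinant classes are al+ z+ and al z: 88 + 67 = 155.
Recombination frequency = 155/474 = 0.3270 ≈ 32.7%, i.e. 32.7 map units.

32.7 map units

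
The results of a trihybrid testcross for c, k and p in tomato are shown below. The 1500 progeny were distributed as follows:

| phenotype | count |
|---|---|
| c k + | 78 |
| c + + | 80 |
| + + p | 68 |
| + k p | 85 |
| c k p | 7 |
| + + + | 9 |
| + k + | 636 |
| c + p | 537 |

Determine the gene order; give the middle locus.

The two most frequent reciprocal classes, c + p and + k +, are the parental types, so the F1 was c + p / + k +.
The two rarest classes, c k p and + + +, are the double crossovers. Comparing them with the parentals, only the k allele has switched, so k is the middle locus and the order is p – k – c.

k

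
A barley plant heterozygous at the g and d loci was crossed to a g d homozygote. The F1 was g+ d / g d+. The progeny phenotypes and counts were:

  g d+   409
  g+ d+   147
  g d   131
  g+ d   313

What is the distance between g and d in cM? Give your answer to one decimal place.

The recombinant classes are g+ d+ and g d: 147 + 131 = 278.
Recombination frequency = 278/1000 = 0.2780 ≈ 27.8%, i.e. 27.8 cM.

27.8 cM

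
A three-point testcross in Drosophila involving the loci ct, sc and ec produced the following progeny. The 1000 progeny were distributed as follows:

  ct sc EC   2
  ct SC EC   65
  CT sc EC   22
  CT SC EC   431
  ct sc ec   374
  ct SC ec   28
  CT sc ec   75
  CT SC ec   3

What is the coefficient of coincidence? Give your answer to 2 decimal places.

0.63

The two most frequent reciprocal classes, CT SC EC and ct sc ec, are the parental types, so the F1 was CT SC EC / ct sc ec.
The two rarest classes, CT SC ec and ct sc EC, are the double crossovers. Comparing them with the parentals, only the ec allele has switched, so ec is the middle locus and the order is sc – ec – ct.
sc–ec: (50 + 5)/1000 = 0.0550; ec–ct: (140 + 5)/1000 = 0.1450.
Expected DCO frequency = 0.0550 × 0.1450 ≈ 0.00797; observed = 5/1000 ≈ 0.00500.
Coefficient of coincidence = 0.00500/0.00797 ≈ 0.63.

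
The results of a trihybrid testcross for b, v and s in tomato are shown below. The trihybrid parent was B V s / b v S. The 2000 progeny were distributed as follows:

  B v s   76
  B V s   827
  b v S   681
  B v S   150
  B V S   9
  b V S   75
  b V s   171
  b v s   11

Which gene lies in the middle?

The two rarest classes, B V S and b v s, are the double crossovers. Comparing them with the parentals, only the s allele has switched, so s is the middle locus and the order is b – s – v.

s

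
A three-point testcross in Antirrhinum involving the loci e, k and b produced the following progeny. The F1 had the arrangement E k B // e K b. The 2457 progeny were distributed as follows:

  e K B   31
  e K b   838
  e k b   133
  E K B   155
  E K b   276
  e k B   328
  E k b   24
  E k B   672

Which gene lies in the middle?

The two rarest classes, E k b and e K B, are the double crossovers. Comparing them with the parentals, only the b allele has switched, so b is the middle locus and the order is e – b – k.

b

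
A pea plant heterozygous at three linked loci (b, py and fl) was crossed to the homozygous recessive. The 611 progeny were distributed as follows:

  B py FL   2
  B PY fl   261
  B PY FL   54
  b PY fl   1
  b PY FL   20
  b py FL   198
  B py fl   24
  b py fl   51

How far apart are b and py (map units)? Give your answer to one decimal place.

7.7 map units

The two most frequent reciprocal classes, b py FL and B PY fl, are the parental types, so the F1 was b py FL / B PY fl.
The two rarest classes, B py FL and b PY fl, are the double crossovers. Comparing them with the parentals, only the b allele has switched, so b is the middle locus and the order is py – b – fl.
Crossovers in the py–b interval produce the single-crossover classes b PY FL and B py fl (20 + 24 = 44) plus the double crossovers (3).
RF(py–b) = (44 + 3) / 611 = 47/611 = 0.0769 → 7.7 map units.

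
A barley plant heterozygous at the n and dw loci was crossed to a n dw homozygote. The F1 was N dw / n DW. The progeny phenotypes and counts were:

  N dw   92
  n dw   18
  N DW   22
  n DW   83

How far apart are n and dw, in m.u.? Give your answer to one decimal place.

18.6 m.u.

The recombinant classes are N DW and n dw: 22 + 18 = 40.
Recombination frequency = 40/215 = 0.1860 ≈ 18.6%, i.e. 18.6 m.u.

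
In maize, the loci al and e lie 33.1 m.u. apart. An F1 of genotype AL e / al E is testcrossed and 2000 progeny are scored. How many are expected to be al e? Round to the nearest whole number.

331

A map distance of 33.1 m.u. corresponds to a recombination frequency of 0.331.
The F1 is AL e / al E, so al e is a recombinant gamete class with expected frequency r/2 = 0.331/2 = 0.1655.
Expected number = 0.1655 × 2000 = 331.00 ≈ 331.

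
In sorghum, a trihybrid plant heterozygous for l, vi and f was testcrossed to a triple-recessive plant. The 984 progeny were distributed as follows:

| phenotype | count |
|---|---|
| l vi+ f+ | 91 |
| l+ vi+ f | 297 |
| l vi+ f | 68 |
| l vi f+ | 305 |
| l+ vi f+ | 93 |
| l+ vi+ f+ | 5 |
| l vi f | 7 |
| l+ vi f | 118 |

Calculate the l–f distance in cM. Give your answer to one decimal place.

The two most frequent reciprocal classes, l+ vi+ f and l vi f+, are the parental types, so the F1 was l+ vi+ f / l vi f+.
The two rarest classes, l+ vi+ f+ and l vi f, are the double crossovers. Comparing them with the parentals, only the f allele has switched, so f is the middle locus and the order is vi – f – l.
Crossovers in the f–l interval produce the single-crossover classes l vi+ f and l+ vi f+ (68 + 93 = 161) plus the double crossovers (12).
RF(f–l) = (161 + 12) / 984 = 173/984 = 0.1758 → 17.6 cM.

17.6 cM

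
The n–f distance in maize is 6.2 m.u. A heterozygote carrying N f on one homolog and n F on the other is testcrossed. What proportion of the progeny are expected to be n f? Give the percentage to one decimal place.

3.1%

A map distance of 6.2 m.u. corresponds to a recombination frequency of 0.062.
The F1 is N f / n F, so n f is a recombinant gamete class with expected frequency r/2 = 0.062/2 = 0.0310.
That is 0.0310 = 3.1% of the progeny.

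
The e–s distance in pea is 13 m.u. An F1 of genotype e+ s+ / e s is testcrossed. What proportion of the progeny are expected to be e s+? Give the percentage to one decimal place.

A map distance of 13 m.u. corresponds to a recombination frequency of 0.130.
The F1 is e+ s+ / e s, so e s+ is a recombinant gamete class with expected frequency r/2 = 0.130/2 = 0.0650.
That is 0.0650 = 6.5% of the progeny.

6.5%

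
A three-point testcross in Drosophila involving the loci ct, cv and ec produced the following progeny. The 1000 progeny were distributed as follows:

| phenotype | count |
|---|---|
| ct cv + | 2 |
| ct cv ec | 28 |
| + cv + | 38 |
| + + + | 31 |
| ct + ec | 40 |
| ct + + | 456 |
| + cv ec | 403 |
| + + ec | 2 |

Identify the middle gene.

cv

The two most frequent reciprocal classes, ct + + and + cv ec, are the parental types, so the F1 was ct + + / + cv ec.
The two rarest classes, ct cv + and + + ec, are the double crossovers. Comparing them with the parentals, only the cv allele has switched, so cv is the middle locus and the order is ec – cv – ct.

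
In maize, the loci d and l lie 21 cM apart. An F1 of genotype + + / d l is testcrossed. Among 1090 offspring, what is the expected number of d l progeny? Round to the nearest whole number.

431

A map distance of 21 cM corresponds to a recombination frequency of 0.210.
The F1 is + + / d l, so d l is a parental gamete class with expected frequency (1 − r)/2 = 0.790/2 = 0.3950.
Expected number = 0.3950 × 1090 = 430.55 ≈ 431.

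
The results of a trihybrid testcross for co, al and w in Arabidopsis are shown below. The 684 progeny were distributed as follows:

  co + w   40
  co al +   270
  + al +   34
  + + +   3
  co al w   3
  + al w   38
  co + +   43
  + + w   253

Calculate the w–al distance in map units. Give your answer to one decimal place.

The two most frequent reciprocal classes, co al + and + + w, are the parental types, so the F1 was co al + / + + w.
The two rarest classes, co al w and + + +, are the double crossovers. Comparing them with the parentals, only the w allele has switched, so w is the middle locus and the order is co – w – al.
Crossovers in the w–al interval produce the single-crossover classes co + + and + al w (43 + 38 = 81) plus the double crossovers (6).
RF(w–al) = (81 + 6) / 684 = 87/684 = 0.1272 → 12.7 map units.

12.7 map units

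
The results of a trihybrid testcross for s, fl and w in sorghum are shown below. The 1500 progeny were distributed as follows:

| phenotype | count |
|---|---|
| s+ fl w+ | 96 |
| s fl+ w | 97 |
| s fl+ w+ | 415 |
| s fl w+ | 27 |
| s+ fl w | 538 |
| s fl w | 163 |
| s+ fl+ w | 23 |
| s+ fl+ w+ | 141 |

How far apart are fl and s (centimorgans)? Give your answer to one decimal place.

The two most frequent reciprocal classes, s fl+ w+ and s+ fl w, are the parental types, so the F1 was s fl+ w+ / s+ fl w.
The two rarest classes, s fl w+ and s+ fl+ w, are the double crossovers. Comparing them with the parentals, only the fl allele has switched, so fl is the middle locus and the order is s – fl – w.
Crossovers in the s–fl interval produce the single-crossover classes s+ fl+ w+ and s fl w (141 + 163 = 304) plus the double crossovers (50).
RF(s–fl) = (304 + 50) / 1500 = 354/1500 = 0.2360 → 23.6 centimorgans.

23.6 centimorgans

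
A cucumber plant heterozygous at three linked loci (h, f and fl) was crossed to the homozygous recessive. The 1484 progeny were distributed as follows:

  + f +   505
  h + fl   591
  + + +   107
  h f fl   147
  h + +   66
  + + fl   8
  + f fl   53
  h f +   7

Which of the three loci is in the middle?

h

The two most frequent reciprocal classes, + f + and h + fl, are the parental types, so the F1 was + f + / h + fl.
The two rarest classes, h f + and + + fl, are the double crossovers. Comparing them with the parentals, only the h allele has switched, so h is the middle locus and the order is f – h – fl.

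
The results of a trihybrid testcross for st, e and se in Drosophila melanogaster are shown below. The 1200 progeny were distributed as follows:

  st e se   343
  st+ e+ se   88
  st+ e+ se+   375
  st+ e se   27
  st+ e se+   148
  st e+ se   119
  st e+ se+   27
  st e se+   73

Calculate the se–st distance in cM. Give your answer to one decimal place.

The two most frequent reciprocal classes, st e se and st+ e+ se+, are the parental types, so the F1 was st e se / st+ e+ se+.
The two rarest classes, st+ e se and st e+ se+, are the double crossovers. Comparing them with the parentals, only the st allele has switched, so st is the middle locus and the order is se – st – e.
Crossovers in the se–st interval produce the single-crossover classes st e se+ and st+ e+ se (73 + 88 = 161) plus the double crossovers (54).
RF(se–st) = (161 + 54) / 1200 = 215/1200 = 0.1792 → 17.9 cM.

17.9 cM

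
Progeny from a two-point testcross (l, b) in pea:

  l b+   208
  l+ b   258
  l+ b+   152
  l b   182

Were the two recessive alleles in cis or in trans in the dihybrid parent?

The two most frequent classes are l+ b (258) and l b+ (208); these are the parental (non-recombinant) types.
So the F1 carried l+ b on one chromosome and l b+ on the other — the recessive alleles are on opposite chromosomes (trans / repulsion).

trans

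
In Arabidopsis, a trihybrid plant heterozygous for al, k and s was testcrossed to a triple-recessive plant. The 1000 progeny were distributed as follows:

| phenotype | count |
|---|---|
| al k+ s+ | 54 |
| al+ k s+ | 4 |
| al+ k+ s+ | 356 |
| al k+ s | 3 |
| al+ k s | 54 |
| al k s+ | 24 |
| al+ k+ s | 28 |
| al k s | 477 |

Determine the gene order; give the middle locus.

The two most frequent reciprocal classes, al k s and al+ k+ s+, are the parental types, so the F1 was al k s / al+ k+ s+.
The two rarest classes, al k+ s and al+ k s+, are the double crossovers. Comparing them with the parentals, only the k allele has switched, so k is the middle locus and the order is al – k – s.

k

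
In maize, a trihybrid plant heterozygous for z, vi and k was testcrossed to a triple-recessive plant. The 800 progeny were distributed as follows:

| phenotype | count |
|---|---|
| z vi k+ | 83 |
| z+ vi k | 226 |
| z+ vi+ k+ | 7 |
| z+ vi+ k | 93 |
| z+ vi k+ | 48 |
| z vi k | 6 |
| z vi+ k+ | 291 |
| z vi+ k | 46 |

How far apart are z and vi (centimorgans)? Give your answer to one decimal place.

The two most frequent reciprocal classes, z+ vi k and z vi+ k+, are the parental types, so the F1 was z+ vi k / z vi+ k+.
The two rarest classes, z vi k and z+ vi+ k+, are the double crossovers. Comparing them with the parentals, only the z allele has switched, so z is the middle locus and the order is vi – z – k.
Crossovers in the vi–z interval produce the single-crossover classes z+ vi+ k and z vi k+ (93 + 83 = 176) plus the double crossovers (13).
RF(vi–z) = (176 + 13) / 800 = 189/800 = 0.2362 → 23.6 centimorgans.

23.6 centimorgans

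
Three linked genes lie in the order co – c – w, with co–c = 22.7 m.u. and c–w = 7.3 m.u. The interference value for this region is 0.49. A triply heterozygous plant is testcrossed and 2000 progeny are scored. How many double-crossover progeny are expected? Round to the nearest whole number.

Map distances give recombination frequencies of 0.227 and 0.073 for the two intervals.
With interference 0.49 (so coincidence = 0.51), expected double-crossover frequency = 0.227 × 0.073 × 0.51 = 0.00845.
Expected number = 0.00845 × 2000 = 16.90 ≈ 17.

17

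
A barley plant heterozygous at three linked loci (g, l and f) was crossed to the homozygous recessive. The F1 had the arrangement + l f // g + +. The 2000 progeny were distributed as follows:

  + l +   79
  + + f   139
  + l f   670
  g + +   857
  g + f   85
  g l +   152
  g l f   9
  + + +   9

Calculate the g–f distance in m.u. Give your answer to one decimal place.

The two rarest classes, g l f and + + +, are the double crossovers. Comparing them with the parentals, only the g allele has switched, so g is the middle locus and the order is l – g – f.
Crossovers in the g–f interval produce the single-crossover classes + l + and g + f (79 + 85 = 164) plus the double crossovers (18).
RF(g–f) = (164 + 18) / 2000 = 182/2000 = 0.0910 → 9.1 m.u.

9.1 m.u.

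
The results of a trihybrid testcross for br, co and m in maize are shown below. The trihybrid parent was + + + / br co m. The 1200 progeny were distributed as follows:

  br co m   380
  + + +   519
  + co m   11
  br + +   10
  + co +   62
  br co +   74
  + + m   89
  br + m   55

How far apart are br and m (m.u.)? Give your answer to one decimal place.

15.3 m.u.

The two rarest classes, br + + and + co m, are the double crossovers. Comparing them with the parentals, only the br allele has switched, so br is the middle locus and the order is m – br – co.
Crossovers in the m–br interval produce the single-crossover classes + + m and br co + (89 + 74 = 163) plus the double crossovers (21).
RF(m–br) = (163 + 21) / 1200 = 184/1200 = 0.1533 → 15.3 m.u.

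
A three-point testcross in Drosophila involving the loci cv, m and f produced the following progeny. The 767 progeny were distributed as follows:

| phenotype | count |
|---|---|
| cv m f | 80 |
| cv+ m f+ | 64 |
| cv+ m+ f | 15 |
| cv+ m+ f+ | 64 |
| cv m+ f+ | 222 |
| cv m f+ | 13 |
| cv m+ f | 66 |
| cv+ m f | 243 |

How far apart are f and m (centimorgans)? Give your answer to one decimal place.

20.6 centimorgans

The two most frequent reciprocal classes, cv m+ f+ and cv+ m f, are the parental types, so the F1 was cv m+ f+ / cv+ m f.
The two rarest classes, cv m f+ and cv+ m+ f, are the double crossovers. Comparing them with the parentals, only the m allele has switched, so m is the middle locus and the order is cv – m – f.
Crossovers in the m–f interval produce the single-crossover classes cv m+ f and cv+ m f+ (66 + 64 = 130) plus the double crossovers (28).
RF(m–f) = (130 + 28) / 767 = 158/767 = 0.2060 → 20.6 centimorgans.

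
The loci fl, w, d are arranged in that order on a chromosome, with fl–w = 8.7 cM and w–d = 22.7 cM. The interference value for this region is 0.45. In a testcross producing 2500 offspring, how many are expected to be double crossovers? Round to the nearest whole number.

27

Map distances give recombination frequencies of 0.087 and 0.227 for the two intervals.
With interference 0.45 (so coincidence = 0.55), expected double-crossover frequency = 0.087 × 0.227 × 0.55 = 0.01086.
Expected number = 0.01086 × 2500 = 27.15 ≈ 27.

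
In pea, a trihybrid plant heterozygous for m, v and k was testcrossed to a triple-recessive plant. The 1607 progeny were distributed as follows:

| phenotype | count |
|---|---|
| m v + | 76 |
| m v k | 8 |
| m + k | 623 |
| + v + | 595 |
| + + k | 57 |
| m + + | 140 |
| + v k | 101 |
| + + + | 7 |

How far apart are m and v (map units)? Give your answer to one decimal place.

9.2 map units

The two most frequent reciprocal classes, + v + and m + k, are the parental types, so the F1 was + v + / m + k.
The two rarest classes, + + + and m v k, are the double crossovers. Comparing them with the parentals, only the v allele has switched, so v is the middle locus and the order is k – v – m.
Crossovers in the v–m interval produce the single-crossover classes m v + and + + k (76 + 57 = 133) plus the double crossovers (15).
RF(v–m) = (133 + 15) / 1607 = 148/1607 = 0.0921 → 9.2 map units.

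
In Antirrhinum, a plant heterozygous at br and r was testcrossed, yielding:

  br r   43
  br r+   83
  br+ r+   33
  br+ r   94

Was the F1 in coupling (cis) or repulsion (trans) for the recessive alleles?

trans

The two most frequent classes are br+ r (94) and br r+ (83); these are the parental (non-recombinant) types.
So the F1 carried br+ r on one chromosome and br r+ on the other — the recessive alleles are on opposite chromosomes (trans / repulsion).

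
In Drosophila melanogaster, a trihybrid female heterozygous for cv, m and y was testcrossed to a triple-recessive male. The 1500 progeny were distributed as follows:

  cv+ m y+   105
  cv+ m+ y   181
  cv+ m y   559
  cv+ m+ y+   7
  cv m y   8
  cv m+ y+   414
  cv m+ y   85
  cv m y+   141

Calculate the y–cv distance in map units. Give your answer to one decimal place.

13.7 map units

The two most frequent reciprocal classes, cv+ m y and cv m+ y+, are the parental types, so the F1 was cv+ m y / cv m+ y+.
The two rarest classes, cv m y and cv+ m+ y+, are the double crossovers. Comparing them with the parentals, only the cv allele has switched, so cv is the middle locus and the order is y – cv – m.
Crossovers in the y–cv interval produce the single-crossover classes cv+ m y+ and cv m+ y (105 + 85 = 190) plus the double crossovers (15).
RF(y–cv) = (190 + 15) / 1500 = 205/1500 = 0.1367 → 13.7 map units.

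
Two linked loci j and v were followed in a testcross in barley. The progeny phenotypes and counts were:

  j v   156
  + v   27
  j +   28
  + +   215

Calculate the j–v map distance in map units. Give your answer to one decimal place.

12.9 map units

The two most frequent classes, + + (215) and j v (156), are the parental types, so the F1 was + + / j v.
The recombinant classes are + v and j +: 27 + 28 = 55.
Recombination frequency = 55/426 = 0.1291 ≈ 12.9%, i.e. 12.9 map units.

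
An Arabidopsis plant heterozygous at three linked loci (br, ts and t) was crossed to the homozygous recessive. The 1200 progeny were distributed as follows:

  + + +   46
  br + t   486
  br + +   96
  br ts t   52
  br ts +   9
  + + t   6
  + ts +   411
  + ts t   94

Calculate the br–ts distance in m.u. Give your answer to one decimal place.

The two most frequent reciprocal classes, br + t and + ts +, are the parental types, so the F1 was br + t / + ts +.
The two rarest classes, + + t and br ts +, are the double crossovers. Comparing them with the parentals, only the br allele has switched, so br is the middle locus and the order is ts – br – t.
Crossovers in the ts–br interval produce the single-crossover classes br ts t and + + + (52 + 46 = 98) plus the double crossovers (15).
RF(ts–br) = (98 + 15) / 1200 = 113/1200 = 0.0942 → 9.4 m.u.

9.4 m.u.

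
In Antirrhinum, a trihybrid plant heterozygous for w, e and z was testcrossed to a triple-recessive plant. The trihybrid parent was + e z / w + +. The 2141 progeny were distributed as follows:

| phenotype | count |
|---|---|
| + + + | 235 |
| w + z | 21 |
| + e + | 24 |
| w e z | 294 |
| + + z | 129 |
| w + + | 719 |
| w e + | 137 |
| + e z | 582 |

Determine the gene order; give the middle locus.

The two rarest classes, + e + and w + z, are the double crossovers. Comparing them with the parentals, only the z allele has switched, so z is the middle locus and the order is e – z – w.

z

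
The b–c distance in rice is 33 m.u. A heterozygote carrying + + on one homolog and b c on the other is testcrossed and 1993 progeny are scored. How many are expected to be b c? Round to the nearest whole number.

668

A map distance of 33 m.u. corresponds to a recombination frequency of 0.330.
The F1 is + + / b c, so b c is a parental gamete class with expected frequency (1 − r)/2 = 0.670/2 = 0.3350.
Expected number = 0.3350 × 1993 = 667.65 ≈ 668.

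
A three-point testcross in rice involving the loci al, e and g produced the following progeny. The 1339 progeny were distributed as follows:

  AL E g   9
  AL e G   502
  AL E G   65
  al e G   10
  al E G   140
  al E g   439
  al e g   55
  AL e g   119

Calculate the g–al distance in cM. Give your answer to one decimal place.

20.8 cM

The two most frequent reciprocal classes, AL e G and al E g, are the parental types, so the F1 was AL e G / al E g.
The two rarest classes, al e G and AL E g, are the double crossovers. Comparing them with the parentals, only the al allele has switched, so al is the middle locus and the order is e – al – g.
Crossovers in the al–g interval produce the single-crossover classes AL e g and al E G (119 + 140 = 259) plus the double crossovers (19).
RF(al–g) = (259 + 19) / 1339 = 278/1339 = 0.2076 → 20.8 cM.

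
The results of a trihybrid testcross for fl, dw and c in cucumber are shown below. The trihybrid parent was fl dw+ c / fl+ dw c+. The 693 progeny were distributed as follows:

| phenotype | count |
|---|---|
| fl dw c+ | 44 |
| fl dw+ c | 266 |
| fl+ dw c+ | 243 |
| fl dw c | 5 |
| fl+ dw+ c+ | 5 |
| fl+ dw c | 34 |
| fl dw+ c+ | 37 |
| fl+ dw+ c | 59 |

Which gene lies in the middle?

The two rarest classes, fl dw c and fl+ dw+ c+, are the double crossovers. Comparing them with the parentals, only the dw allele has switched, so dw is the middle locus and the order is c – dw – fl.

dw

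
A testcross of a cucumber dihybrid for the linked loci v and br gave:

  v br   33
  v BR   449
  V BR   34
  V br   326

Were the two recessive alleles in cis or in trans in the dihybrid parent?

The two most frequent classes are V br (326) and v BR (449); these are the parental (non-recombinant) types.
So the F1 carried V br on one chromosome and v BR on the other — the recessive alleles are on opposite chromosomes (trans / repulsion).

trans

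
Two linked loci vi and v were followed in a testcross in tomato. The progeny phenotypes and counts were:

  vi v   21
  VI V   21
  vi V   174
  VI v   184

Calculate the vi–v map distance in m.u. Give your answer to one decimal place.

The two most frequent classes, VI v (184) and vi V (174), are the parental types, so the F1 was VI v / vi V.
The recombinant classes are VI V and vi v: 21 + 21 = 42.
Recombination frequency = 42/400 = 0.1050 ≈ 10.5%, i.e. 10.5 m.u.

10.5 m.u.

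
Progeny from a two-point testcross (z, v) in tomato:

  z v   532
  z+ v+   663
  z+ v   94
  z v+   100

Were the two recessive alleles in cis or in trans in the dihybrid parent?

cis

The two most frequent classes are z+ v+ (663) and z v (532); these are the parental (non-recombinant) types.
So the F1 carried z+ v+ on one chromosome and z v on the other — the recessive alleles are on the same chromosome (cis / coupling).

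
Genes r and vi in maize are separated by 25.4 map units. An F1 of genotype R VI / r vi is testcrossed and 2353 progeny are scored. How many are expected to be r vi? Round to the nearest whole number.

878

A map distance of 25.4 map units corresponds to a recombination frequency of 0.254.
The F1 is R VI / r vi, so r vi is a parental gamete class with expected frequency (1 − r)/2 = 0.746/2 = 0.3730.
Expected number = 0.3730 × 2353 = 877.67 ≈ 878.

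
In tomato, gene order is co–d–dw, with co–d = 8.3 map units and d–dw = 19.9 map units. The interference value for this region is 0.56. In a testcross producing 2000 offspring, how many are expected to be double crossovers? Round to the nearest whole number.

15

Map distances give recombination frequencies of 0.083 and 0.199 for the two intervals.
With interference 0.56 (so coincidence = 0.44), expected double-crossover frequency = 0.083 × 0.199 × 0.44 = 0.00727.
Expected number = 0.00727 × 2000 = 14.53 ≈ 15.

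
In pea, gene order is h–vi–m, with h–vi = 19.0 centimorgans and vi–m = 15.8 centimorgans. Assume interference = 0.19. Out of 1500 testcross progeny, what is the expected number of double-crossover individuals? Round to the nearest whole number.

36

Map distances give recombination frequencies of 0.190 and 0.158 for the two intervals.
With interference 0.19 (so coincidence = 0.81), expected double-crossover frequency = 0.190 × 0.158 × 0.81 = 0.02432.
Expected number = 0.02432 × 1500 = 36.47 ≈ 36.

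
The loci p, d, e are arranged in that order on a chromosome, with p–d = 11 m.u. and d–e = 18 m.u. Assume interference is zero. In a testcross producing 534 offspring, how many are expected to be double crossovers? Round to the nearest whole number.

Map distances give recombination frequencies of 0.110 and 0.180 for the two intervals.
With no interference, expected double-crossover frequency = 0.110 × 0.180 = 0.01980.
Expected number = 0.01980 × 534 = 10.57 ≈ 11.

11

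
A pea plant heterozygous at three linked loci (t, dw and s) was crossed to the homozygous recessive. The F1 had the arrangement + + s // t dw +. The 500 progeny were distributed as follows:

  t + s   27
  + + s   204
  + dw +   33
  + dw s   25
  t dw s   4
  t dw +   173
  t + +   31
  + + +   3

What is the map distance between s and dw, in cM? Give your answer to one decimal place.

12.6 cM

The two rarest classes, + + + and t dw s, are the double crossovers. Comparing them with the parentals, only the s allele has switched, so s is the middle locus and the order is dw – s – t.
Crossovers in the dw–s interval produce the single-crossover classes + dw s and t + + (25 + 31 = 56) plus the double crossovers (7).
RF(dw–s) = (56 + 7) / 500 = 63/500 = 0.1260 → 12.6 cM.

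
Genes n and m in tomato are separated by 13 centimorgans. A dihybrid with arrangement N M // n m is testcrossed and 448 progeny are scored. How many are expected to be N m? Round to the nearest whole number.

A map distance of 13 centimorgans corresponds to a recombination frequency of 0.130.
The F1 is N M / n m, so N m is a recombinant gamete class with expected frequency r/2 = 0.130/2 = 0.0650.
Expected number = 0.0650 × 448 = 29.12 ≈ 29.

29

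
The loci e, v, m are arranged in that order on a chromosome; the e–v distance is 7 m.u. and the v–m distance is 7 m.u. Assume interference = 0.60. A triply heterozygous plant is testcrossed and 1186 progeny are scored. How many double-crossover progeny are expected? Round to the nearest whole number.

Map distances give recombination frequencies of 0.070 and 0.070 for the two intervals.
With interference 0.60 (so coincidence = 0.40), expected double-crossover frequency = 0.070 × 0.070 × 0.40 = 0.00196.
Expected number = 0.00196 × 1186 = 2.32 ≈ 2.

2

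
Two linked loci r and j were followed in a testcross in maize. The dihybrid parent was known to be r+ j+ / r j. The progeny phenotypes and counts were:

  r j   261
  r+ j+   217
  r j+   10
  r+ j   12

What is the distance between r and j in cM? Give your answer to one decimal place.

4.4 cM

The recombinant classes are r+ j and r j+: 12 + 10 = 22.
Recombination frequency = 22/500 = 0.0440 ≈ 4.4%, i.e. 4.4 cM.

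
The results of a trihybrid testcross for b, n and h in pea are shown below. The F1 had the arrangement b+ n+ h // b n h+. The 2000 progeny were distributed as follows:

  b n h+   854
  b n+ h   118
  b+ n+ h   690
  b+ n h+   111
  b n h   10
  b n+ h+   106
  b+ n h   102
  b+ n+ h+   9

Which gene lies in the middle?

h

The two rarest classes, b+ n+ h+ and b n h, are the double crossovers. Comparing them with the parentals, only the h allele has switched, so h is the middle locus and the order is n – h – b.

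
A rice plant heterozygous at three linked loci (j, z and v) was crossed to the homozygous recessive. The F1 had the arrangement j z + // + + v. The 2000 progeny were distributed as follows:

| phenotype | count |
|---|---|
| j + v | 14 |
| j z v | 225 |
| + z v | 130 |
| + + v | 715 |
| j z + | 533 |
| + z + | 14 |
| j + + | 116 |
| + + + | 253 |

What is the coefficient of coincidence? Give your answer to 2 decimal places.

0.40

The two rarest classes, + z + and j + v, are the double crossovers. Comparing them with the parentals, only the j allele has switched, so j is the middle locus and the order is z – j – v.
z–j: (246 + 28)/2000 = 0.1370; j–v: (478 + 28)/2000 = 0.2530.
Expected DCO frequency = 0.1370 × 0.2530 ≈ 0.03466; observed = 28/2000 ≈ 0.01400.
Coefficient of coincidence = 0.01400/0.03466 ≈ 0.40.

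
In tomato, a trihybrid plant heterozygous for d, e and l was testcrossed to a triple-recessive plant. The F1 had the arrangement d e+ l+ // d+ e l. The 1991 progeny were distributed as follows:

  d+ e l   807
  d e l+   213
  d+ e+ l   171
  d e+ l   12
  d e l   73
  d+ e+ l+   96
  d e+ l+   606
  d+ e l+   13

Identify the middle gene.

l

The two rarest classes, d e+ l and d+ e l+, are the double crossovers. Comparing them with the parentals, only the l allele has switched, so l is the middle locus and the order is d – l – e.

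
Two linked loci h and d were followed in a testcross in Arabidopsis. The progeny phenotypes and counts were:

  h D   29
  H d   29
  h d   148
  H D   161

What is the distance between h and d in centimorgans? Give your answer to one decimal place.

The two most frequent classes, H D (161) and h d (148), are the parental types, so the F1 was H D / h d.
The recombinant classes are H d and h D: 29 + 29 = 58.
Recombination frequency = 58/367 = 0.1580 ≈ 15.8%, i.e. 15.8 centimorgans.

15.8 centimorgans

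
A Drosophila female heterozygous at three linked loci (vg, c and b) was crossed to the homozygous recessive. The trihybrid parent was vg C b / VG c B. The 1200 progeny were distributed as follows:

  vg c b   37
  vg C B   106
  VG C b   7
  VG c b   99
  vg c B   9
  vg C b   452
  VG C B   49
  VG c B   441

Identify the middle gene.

vg

The two rarest classes, VG C b and vg c B, are the double crossovers. Comparing them with the parentals, only the vg allele has switched, so vg is the middle locus and the order is c – vg – b.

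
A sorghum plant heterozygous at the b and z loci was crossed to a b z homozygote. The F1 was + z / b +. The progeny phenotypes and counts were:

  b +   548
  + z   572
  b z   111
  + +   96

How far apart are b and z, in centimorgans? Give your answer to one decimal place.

15.6 centimorgans

The recombinant classes are + + and b z: 96 + 111 = 207.
Recombination frequency = 207/1327 = 0.1560 ≈ 15.6%, i.e. 15.6 centimorgans.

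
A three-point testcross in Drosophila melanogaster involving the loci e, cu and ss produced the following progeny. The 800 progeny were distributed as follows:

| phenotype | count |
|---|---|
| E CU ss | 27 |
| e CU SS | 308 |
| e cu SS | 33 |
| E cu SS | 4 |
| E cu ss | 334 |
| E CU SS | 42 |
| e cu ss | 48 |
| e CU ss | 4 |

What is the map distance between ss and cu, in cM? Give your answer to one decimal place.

8.5 cM

The two most frequent reciprocal classes, E cu ss and e CU SS, are the parental types, so the F1 was E cu ss / e CU SS.
The two rarest classes, E cu SS and e CU ss, are the double crossovers. Comparing them with the parentals, only the ss allele has switched, so ss is the middle locus and the order is cu – ss – e.
Crossovers in the cu–ss interval produce the single-crossover classes E CU ss and e cu SS (27 + 33 = 60) plus the double crossovers (8).
RF(cu–ss) = (60 + 8) / 800 = 68/800 = 0.0850 → 8.5 cM.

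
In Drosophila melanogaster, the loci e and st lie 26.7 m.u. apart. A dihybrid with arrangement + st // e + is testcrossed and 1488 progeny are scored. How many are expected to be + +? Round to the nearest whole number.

199

A map distance of 26.7 m.u. corresponds to a recombination frequency of 0.267.
The F1 is + st / e +, so + + is a recombinant gamete class with expected frequency r/2 = 0.267/2 = 0.1335.
Expected number = 0.1335 × 1488 = 198.65 ≈ 199.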